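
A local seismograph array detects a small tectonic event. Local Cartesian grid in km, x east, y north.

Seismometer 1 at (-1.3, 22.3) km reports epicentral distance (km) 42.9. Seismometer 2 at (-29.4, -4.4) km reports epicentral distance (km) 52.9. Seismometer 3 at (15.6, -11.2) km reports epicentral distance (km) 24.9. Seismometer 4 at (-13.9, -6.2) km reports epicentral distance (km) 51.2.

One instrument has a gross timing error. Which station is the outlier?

Solve using three stations at a time. Using Seismometer 1, Seismometer 3, Seismometer 4 (subtract circle equations pairwise → linear system) gives (x, y) ≈ (36.6, 2.2).
Distances from that point to each station vs reported:
  Seismometer 1: calculated 42.9 vs reported 42.9 → residual 0.0 km
  Seismometer 2: calculated 66.3 vs reported 52.9 → residual 13.4 km
  Seismometer 3: calculated 24.9 vs reported 24.9 → residual 0.0 km
  Seismometer 4: calculated 51.2 vs reported 51.2 → residual 0.0 km
Seismometer 1, Seismometer 3, Seismometer 4 are mutually consistent (residuals ≈ 0); Seismometer 2 is off by 13.4 km.

Seismometer 2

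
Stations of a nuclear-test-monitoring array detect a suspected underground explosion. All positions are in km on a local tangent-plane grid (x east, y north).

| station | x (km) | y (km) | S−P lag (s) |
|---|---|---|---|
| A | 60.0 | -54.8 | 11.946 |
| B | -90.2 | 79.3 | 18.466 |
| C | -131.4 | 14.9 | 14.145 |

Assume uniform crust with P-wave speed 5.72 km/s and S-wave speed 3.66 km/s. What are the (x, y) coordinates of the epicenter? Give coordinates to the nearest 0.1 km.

-50.9 km east, -104.2 km north

Distance from S−P lag: d = Δt · v_P v_S / (v_P − v_S) = Δt · (5.72·3.66)/(5.72−3.66) ≈ 10.1627·Δt.
So d_A = 121.40, d_B = 187.66, d_C = 143.75 km.
Circle about each station: (x − 60.0)² + (y + 54.8)² = 121.40²; (x + 90.2)² + (y − 79.3)² = 187.66²; (x + 131.4)² + (y − 14.9)² = 143.75².
Subtracting the A equation from the B and C equations removes the quadratic terms:
-300.4 x + 268.2 y = -12656.83
-382.8 x + 139.4 y = 4958.83
Solving the 2×2 system: x ≈ -50.9, y ≈ -104.2 km.
Check against A (with the unrounded x, y): √((x − 60.0)²+(y + 54.8)²) = 121.41 ≈ 121.40 km. ✓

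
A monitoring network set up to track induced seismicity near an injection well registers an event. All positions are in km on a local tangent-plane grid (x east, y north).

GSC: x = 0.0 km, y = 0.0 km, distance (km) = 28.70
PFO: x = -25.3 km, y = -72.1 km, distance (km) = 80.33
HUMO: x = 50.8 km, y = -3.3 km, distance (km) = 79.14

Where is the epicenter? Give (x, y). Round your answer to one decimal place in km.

x ≈ -27.5 km, y ≈ 8.2 km

Circle about each station: x² + y² = 28.70²; (x + 25.3)² + (y + 72.1)² = 80.33²; (x − 50.8)² + (y + 3.3)² = 79.14².
Subtracting the GSC equation from the PFO and HUMO equations removes the quadratic terms:
-50.6 x − 144.2 y = 209.28
101.6 x − 6.6 y = -2847.92
Solving the 2×2 system: x ≈ -27.5, y ≈ 8.2 km.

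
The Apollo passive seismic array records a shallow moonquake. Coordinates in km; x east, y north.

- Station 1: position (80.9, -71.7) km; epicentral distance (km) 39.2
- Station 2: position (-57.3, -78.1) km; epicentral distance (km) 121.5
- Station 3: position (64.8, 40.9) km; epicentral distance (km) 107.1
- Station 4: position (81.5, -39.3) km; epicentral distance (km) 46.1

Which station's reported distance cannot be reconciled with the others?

Solve using three stations at a time. Using Station 1, Station 3, Station 4 (subtract circle equations pairwise → linear system) gives (x, y) ≈ (42.4, -63.9).
Distances from that point to each station vs reported:
  Station 1: calculated 39.3 vs reported 39.2 → residual 0.1 km
  Station 2: calculated 100.7 vs reported 121.5 → residual 20.8 km
  Station 3: calculated 107.1 vs reported 107.1 → residual 0.0 km
  Station 4: calculated 46.2 vs reported 46.1 → residual 0.1 km
Station 1, Station 3, Station 4 are mutually consistent (residuals ≈ 0); Station 2 is off by 20.8 km.

Station 2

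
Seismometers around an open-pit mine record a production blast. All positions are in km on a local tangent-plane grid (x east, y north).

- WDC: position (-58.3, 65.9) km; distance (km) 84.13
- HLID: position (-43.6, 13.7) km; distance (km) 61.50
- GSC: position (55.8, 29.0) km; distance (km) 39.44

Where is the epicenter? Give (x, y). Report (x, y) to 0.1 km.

x ≈ 16.4 km, y ≈ 27.2 km

Circle about each station: (x + 58.3)² + (y − 65.9)² = 84.13²; (x + 43.6)² + (y − 13.7)² = 61.50²; (x − 55.8)² + (y − 29.0)² = 39.44².
Subtracting the WDC equation from the HLID and GSC equations removes the quadratic terms:
29.4 x − 104.4 y = -2357.44
228.2 x − 73.8 y = 1735.28
Solving the 2×2 system: x ≈ 16.4, y ≈ 27.2 km.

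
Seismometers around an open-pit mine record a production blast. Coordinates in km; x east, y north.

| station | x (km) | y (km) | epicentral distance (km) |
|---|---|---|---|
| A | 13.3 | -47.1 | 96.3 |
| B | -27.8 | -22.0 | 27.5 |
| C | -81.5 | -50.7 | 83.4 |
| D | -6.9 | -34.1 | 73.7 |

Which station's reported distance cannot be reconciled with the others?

B

Solve using three stations at a time. Using A, C, D (subtract circle equations pairwise → linear system) gives (x, y) ≈ (-49.2, 25.8).
Distances from that point to each station vs reported:
  A: calculated 96.0 vs reported 96.3 → residual 0.3 km
  B: calculated 52.4 vs reported 27.5 → residual 24.9 km
  C: calculated 83.1 vs reported 83.4 → residual 0.3 km
  D: calculated 73.3 vs reported 73.7 → residual 0.4 km
A, C, D are mutually consistent (residuals ≈ 0); B is off by 24.9 km.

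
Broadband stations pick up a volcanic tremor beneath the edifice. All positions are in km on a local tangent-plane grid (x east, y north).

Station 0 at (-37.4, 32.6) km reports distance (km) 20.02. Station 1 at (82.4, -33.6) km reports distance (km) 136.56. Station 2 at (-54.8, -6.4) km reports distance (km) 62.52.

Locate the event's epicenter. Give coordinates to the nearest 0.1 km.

-26.2 km east, 49.2 km north

Circle about each station: (x + 37.4)² + (y − 32.6)² = 20.02²; (x − 82.4)² + (y + 33.6)² = 136.56²; (x + 54.8)² + (y + 6.4)² = 62.52².
Subtracting pairs of circle equations eliminates x²+y² and gives linear equations (the radical axes):
239.6 x − 132.4 y = -12790.63
-34.8 x − 78.0 y = -2925.47
Solving the 2×2 system: x ≈ -26.2, y ≈ 49.2 km.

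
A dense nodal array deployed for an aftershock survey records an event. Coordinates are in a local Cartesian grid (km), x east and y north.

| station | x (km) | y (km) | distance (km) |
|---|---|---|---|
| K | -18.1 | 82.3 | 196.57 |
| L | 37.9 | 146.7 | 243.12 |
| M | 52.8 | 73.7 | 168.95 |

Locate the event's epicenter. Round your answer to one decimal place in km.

67.6 km east, -94.6 km north

Circle about each station: (x + 18.1)² + (y − 82.3)² = 196.57²; (x − 37.9)² + (y − 146.7)² = 243.12²; (x − 52.8)² + (y − 73.7)² = 168.95².
Subtracting the K equation from the L and M equations removes the quadratic terms:
112.0 x + 128.8 y = -4611.17
141.8 x − 17.2 y = 11214.29
Solving the 2×2 system: x ≈ 67.6, y ≈ -94.6 km.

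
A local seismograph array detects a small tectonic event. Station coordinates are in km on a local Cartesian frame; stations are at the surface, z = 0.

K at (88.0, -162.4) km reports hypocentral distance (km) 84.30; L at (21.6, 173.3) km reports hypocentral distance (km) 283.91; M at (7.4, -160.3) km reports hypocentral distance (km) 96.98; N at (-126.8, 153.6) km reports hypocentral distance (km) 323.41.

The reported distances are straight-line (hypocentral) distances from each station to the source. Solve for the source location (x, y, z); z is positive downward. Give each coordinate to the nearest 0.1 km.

x ≈ 63.5 km, y ≈ -102.3 km, depth ≈ 53.8 km

Each station gives a sphere (x−x_i)² + (y−y_i)² + z² = d_i² (stations at z=0).
Subtracting the K sphere from L and M: z² cancels, leaving linear equations in x and y:
-132.8 x + 671.4 y = -77116.71
-161.2 x + 4.2 y = -10665.54
Solving: x ≈ 63.498, y ≈ -102.300 km (keep extra digits for the depth step; rounded: 63.5, -102.3).
Then from the K sphere: z² = 84.30² − (x − 88.0)² − (y + 162.4)² with x = 63.498, y = -102.300, so z ≈ 53.797 ≈ 53.8 km.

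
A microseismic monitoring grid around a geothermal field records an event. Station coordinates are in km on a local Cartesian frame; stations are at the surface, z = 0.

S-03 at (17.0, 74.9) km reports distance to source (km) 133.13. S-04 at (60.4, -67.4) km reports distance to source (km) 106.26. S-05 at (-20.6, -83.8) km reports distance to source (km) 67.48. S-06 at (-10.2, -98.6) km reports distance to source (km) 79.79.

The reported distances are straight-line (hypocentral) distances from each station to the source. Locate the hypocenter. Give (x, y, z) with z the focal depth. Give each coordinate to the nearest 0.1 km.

Each station gives a sphere (x−x_i)² + (y−y_i)² + z² = d_i² (stations at z=0).
Subtracting the S-03 sphere from S-04 and S-05: z² cancels, leaving linear equations in x and y:
86.8 x − 284.6 y = 8724.32
-75.2 x − 317.4 y = 14717.84
Solving: x ≈ -29.000, y ≈ -39.499 km (keep extra digits for the depth step; rounded: -29.0, -39.5).
Then from the S-03 sphere: z² = 133.13² − (x − 17.0)² − (y − 74.9)² with x = -29.000, y = -39.499, so z ≈ 50.204 ≈ 50.2 km.
Check against S-06 (with the unrounded solution): distance 79.79 ≈ 79.79 km. ✓

(-29.0, -39.5, 50.2)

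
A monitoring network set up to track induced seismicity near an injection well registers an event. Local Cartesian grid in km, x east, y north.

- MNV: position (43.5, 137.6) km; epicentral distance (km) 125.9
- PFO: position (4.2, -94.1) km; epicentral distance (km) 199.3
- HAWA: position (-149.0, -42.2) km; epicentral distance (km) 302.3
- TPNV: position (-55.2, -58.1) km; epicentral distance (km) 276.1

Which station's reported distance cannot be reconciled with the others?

TPNV

Solve using three stations at a time. Using MNV, PFO, HAWA (subtract circle equations pairwise → linear system) gives (x, y) ≈ (137.6, 54.0).
Distances from that point to each station vs reported:
  MNV: calculated 125.9 vs reported 125.9 → residual 0.0 km
  PFO: calculated 199.3 vs reported 199.3 → residual 0.0 km
  HAWA: calculated 302.3 vs reported 302.3 → residual 0.0 km
  TPNV: calculated 223.0 vs reported 276.1 → residual 53.1 km
MNV, PFO, HAWA are mutually consistent (residuals ≈ 0); TPNV is off by 53.1 km.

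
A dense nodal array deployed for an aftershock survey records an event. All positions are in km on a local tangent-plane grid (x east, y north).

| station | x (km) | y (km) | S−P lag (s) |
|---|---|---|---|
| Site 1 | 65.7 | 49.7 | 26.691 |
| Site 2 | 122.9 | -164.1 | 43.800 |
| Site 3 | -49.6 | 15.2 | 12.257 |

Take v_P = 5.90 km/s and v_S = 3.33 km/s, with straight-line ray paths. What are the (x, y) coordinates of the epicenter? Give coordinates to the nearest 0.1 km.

-138.3 km east, 45.4 km north

Distance from S−P lag: d = Δt · v_P v_S / (v_P − v_S) = Δt · (5.90·3.33)/(5.90−3.33) ≈ 7.6447·Δt.
So d_Site 1 = 204.05, d_Site 2 = 334.84, d_Site 3 = 93.70 km.
Circle about each station: (x − 65.7)² + (y − 49.7)² = 204.05²; (x − 122.9)² + (y + 164.1)² = 334.84²; (x + 49.6)² + (y − 15.2)² = 93.70².
Subtracting the Site 1 equation from the Site 2 and Site 3 equations removes the quadratic terms:
114.4 x − 427.6 y = -35234.78
-230.6 x − 69.0 y = 28761.33
Solving the 2×2 system: x ≈ -138.3, y ≈ 45.4 km.
Check against Site 1 (with the unrounded x, y): √((x − 65.7)²+(y − 49.7)²) = 204.05 ≈ 204.05 km. ✓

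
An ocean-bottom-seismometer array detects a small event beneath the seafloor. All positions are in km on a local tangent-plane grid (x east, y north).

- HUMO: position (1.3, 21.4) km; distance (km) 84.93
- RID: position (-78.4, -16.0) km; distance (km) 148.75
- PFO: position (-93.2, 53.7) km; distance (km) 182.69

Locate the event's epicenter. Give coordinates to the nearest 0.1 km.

Circle about each station: (x − 1.3)² + (y − 21.4)² = 84.93²; (x + 78.4)² + (y + 16.0)² = 148.75²; (x + 93.2)² + (y − 53.7)² = 182.69².
Subtracting the HUMO equation from the RID and PFO equations removes the quadratic terms:
-159.4 x − 74.8 y = -8970.55
-189.0 x + 64.6 y = -15052.25
Solving the 2×2 system: x ≈ 69.8, y ≈ -28.8 km.

69.8 km east, -28.8 km north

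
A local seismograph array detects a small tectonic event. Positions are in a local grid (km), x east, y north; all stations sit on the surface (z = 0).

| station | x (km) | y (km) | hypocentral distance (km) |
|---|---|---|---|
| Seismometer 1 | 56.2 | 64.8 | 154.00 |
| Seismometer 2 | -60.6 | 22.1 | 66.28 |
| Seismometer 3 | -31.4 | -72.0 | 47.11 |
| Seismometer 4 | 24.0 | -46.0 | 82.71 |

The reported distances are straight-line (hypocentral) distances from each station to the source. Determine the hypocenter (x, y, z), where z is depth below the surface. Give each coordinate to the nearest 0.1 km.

Each station gives a sphere (x−x_i)² + (y−y_i)² + z² = d_i² (stations at z=0).
Subtracting the Seismometer 1 sphere from Seismometer 2 and Seismometer 3: z² cancels, leaving linear equations in x and y:
-233.6 x − 85.4 y = 16126.25
-175.2 x − 273.6 y = 20309.13
Solving: x ≈ -54.703, y ≈ -39.200 km (keep extra digits for the depth step; rounded: -54.7, -39.2).
Then from the Seismometer 1 sphere: z² = 154.00² − (x − 56.2)² − (y − 64.8)² with x = -54.703, y = -39.200, so z ≈ 24.506 ≈ 24.5 km.

x ≈ -54.7 km, y ≈ -39.2 km, depth ≈ 24.5 km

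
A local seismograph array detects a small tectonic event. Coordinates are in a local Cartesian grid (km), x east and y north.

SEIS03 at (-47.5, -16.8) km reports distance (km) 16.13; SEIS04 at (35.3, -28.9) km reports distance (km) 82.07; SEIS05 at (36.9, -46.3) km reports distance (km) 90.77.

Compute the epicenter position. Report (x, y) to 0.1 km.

(-42.1, -1.6)

Circle about each station: (x + 47.5)² + (y + 16.8)² = 16.13²; (x − 35.3)² + (y + 28.9)² = 82.07²; (x − 36.9)² + (y + 46.3)² = 90.77².
Subtracting the SEIS03 equation from the SEIS04 and SEIS05 equations removes the quadratic terms:
165.6 x − 24.2 y = -6932.50
168.8 x − 59.0 y = -7012.21
Solving the 2×2 system: x ≈ -42.1, y ≈ -1.6 km.
Check against SEIS03 (with the unrounded x, y): √((x + 47.5)²+(y + 16.8)²) = 16.15 ≈ 16.13 km. ✓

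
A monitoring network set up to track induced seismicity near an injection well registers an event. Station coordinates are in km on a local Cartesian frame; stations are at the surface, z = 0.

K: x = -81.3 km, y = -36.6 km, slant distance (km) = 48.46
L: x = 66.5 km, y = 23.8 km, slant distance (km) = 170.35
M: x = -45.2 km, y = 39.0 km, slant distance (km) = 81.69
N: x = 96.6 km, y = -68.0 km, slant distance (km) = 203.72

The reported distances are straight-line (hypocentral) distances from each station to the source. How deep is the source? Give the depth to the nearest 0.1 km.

depth ≈ 39.4 km

Each station gives a sphere (x−x_i)² + (y−y_i)² + z² = d_i² (stations at z=0).
Subtracting the K sphere from L and M: z² cancels, leaving linear equations in x and y:
295.6 x + 120.8 y = -29631.31
72.2 x + 151.2 y = -8710.09
Solving: x ≈ -95.296, y ≈ -12.101 km (keep extra digits for the depth step; rounded: -95.3, -12.1).
Then from the K sphere: z² = 48.46² − (x + 81.3)² − (y + 36.6)² with x = -95.296, y = -12.101, so z ≈ 39.399 ≈ 39.4 km.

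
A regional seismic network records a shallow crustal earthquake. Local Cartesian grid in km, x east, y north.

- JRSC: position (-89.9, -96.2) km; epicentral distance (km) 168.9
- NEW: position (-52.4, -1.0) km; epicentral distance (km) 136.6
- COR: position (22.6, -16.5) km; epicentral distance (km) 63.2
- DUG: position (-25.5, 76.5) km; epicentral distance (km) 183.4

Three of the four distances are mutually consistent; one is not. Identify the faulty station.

DUG

Solve using three stations at a time. Using JRSC, NEW, COR (subtract circle equations pairwise → linear system) gives (x, y) ≈ (73.6, -53.8).
Distances from that point to each station vs reported:
  JRSC: calculated 168.9 vs reported 168.9 → residual 0.0 km
  NEW: calculated 136.6 vs reported 136.6 → residual 0.0 km
  COR: calculated 63.1 vs reported 63.2 → residual 0.1 km
  DUG: calculated 163.7 vs reported 183.4 → residual 19.7 km
JRSC, NEW, COR are mutually consistent (residuals ≈ 0); DUG is off by 19.7 km.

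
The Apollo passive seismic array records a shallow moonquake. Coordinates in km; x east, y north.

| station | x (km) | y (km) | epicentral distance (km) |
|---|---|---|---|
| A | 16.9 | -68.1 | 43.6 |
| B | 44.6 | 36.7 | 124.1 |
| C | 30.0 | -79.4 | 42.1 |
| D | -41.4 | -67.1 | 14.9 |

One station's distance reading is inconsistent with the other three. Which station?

Solve using three stations at a time. Using A, B, D (subtract circle equations pairwise → linear system) gives (x, y) ≈ (-26.6, -64.9).
Distances from that point to each station vs reported:
  A: calculated 43.6 vs reported 43.6 → residual 0.0 km
  B: calculated 124.1 vs reported 124.1 → residual 0.0 km
  C: calculated 58.4 vs reported 42.1 → residual 16.3 km
  D: calculated 15.0 vs reported 14.9 → residual 0.1 km
A, B, D are mutually consistent (residuals ≈ 0); C is off by 16.3 km.

C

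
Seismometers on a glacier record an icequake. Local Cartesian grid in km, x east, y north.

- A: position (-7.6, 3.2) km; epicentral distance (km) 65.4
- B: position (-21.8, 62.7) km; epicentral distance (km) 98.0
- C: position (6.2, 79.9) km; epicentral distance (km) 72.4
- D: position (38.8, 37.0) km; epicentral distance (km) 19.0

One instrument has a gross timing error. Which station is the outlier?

B

Solve using three stations at a time. Using A, C, D (subtract circle equations pairwise → linear system) gives (x, y) ≈ (53.9, 25.4).
Distances from that point to each station vs reported:
  A: calculated 65.4 vs reported 65.4 → residual 0.0 km
  B: calculated 84.4 vs reported 98.0 → residual 13.6 km
  C: calculated 72.4 vs reported 72.4 → residual 0.0 km
  D: calculated 19.0 vs reported 19.0 → residual 0.0 km
A, C, D are mutually consistent (residuals ≈ 0); B is off by 13.6 km.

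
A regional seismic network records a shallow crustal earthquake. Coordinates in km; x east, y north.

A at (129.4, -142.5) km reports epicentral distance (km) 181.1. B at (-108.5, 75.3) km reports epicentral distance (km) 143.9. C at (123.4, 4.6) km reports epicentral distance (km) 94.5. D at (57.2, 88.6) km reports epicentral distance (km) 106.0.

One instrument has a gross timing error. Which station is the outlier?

Solve using three stations at a time. Using A, B, D (subtract circle equations pairwise → linear system) gives (x, y) ≈ (10.0, -6.3).
Distances from that point to each station vs reported:
  A: calculated 181.1 vs reported 181.1 → residual 0.0 km
  B: calculated 143.9 vs reported 143.9 → residual 0.0 km
  C: calculated 113.9 vs reported 94.5 → residual 19.4 km
  D: calculated 106.0 vs reported 106.0 → residual 0.0 km
A, B, D are mutually consistent (residuals ≈ 0); C is off by 19.4 km.

C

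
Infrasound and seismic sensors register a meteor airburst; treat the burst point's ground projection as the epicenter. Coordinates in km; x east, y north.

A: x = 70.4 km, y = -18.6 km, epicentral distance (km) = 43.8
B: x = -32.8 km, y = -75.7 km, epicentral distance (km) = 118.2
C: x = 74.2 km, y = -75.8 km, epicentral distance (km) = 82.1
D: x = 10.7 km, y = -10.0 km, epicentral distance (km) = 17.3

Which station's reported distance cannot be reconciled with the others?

Solve using three stations at a time. Using A, C, D (subtract circle equations pairwise → linear system) gives (x, y) ≈ (27.9, -8.0).
Distances from that point to each station vs reported:
  A: calculated 43.8 vs reported 43.8 → residual 0.0 km
  B: calculated 90.9 vs reported 118.2 → residual 27.3 km
  C: calculated 82.1 vs reported 82.1 → residual 0.0 km
  D: calculated 17.3 vs reported 17.3 → residual 0.0 km
A, C, D are mutually consistent (residuals ≈ 0); B is off by 27.3 km.

B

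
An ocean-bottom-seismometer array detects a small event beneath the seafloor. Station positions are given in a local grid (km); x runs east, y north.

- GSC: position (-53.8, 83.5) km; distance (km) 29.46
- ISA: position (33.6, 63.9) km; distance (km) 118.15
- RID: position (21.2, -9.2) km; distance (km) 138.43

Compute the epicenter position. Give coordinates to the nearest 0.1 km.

Circle about each station: (x + 53.8)² + (y − 83.5)² = 29.46²; (x − 33.6)² + (y − 63.9)² = 118.15²; (x − 21.2)² + (y + 9.2)² = 138.43².
Subtracting the GSC equation from the ISA and RID equations removes the quadratic terms:
174.8 x − 39.2 y = -17746.05
150.0 x − 185.4 y = -27627.58
Solving the 2×2 system: x ≈ -83.2, y ≈ 81.7 km.
Check against GSC (with the unrounded x, y): √((x + 53.8)²+(y − 83.5)²) = 29.45 ≈ 29.46 km. ✓

-83.2 km east, 81.7 km north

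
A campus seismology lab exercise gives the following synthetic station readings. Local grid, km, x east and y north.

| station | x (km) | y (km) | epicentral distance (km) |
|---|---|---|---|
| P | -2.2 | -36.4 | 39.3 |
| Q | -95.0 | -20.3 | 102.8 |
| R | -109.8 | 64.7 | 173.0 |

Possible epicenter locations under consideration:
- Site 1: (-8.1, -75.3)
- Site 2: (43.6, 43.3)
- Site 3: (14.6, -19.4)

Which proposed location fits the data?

For each candidate, compare |candidate − station| to the reported distance:
Site 1: residuals P 0.0, Q 0.0, R 0.0 → max 0.0 km
Site 2: residuals P 52.6, Q 49.7, R 18.1 → max 52.6 km
Site 3: residuals P 15.4, Q 6.8, R 22.8 → max 22.8 km
Only Site 1 has all residuals ≈ 0.

Site 1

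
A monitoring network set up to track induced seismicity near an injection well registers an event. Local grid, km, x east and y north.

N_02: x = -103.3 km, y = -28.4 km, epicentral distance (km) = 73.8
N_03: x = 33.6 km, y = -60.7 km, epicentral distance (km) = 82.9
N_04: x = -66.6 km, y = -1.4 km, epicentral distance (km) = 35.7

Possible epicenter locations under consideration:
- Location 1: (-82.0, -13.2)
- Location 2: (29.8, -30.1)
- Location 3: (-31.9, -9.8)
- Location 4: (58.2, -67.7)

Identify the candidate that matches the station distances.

Location 3

For each candidate, compare |candidate − station| to the reported distance:
Location 1: residuals N_02 47.6, N_03 42.1, N_04 16.3 → max 47.6 km
Location 2: residuals N_02 59.3, N_03 52.1, N_04 64.9 → max 64.9 km
Location 3: residuals N_02 0.0, N_03 0.1, N_04 0.0 → max 0.1 km
Location 4: residuals N_02 92.4, N_03 57.3, N_04 105.6 → max 105.6 km
Only Location 3 has all residuals ≈ 0.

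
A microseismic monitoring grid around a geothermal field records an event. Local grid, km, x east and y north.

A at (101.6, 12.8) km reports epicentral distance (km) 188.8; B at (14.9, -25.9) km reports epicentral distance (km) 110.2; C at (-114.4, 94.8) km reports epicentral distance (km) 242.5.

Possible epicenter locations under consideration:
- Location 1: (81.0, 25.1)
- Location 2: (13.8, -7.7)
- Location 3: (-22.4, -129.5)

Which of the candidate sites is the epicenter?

For each candidate, compare |candidate − station| to the reported distance:
Location 1: residuals A 164.8, B 26.7, C 35.0 → max 164.8 km
Location 2: residuals A 98.6, B 92.0, C 78.4 → max 98.6 km
Location 3: residuals A 0.1, B 0.1, C 0.1 → max 0.1 km
Only Location 3 has all residuals ≈ 0.

Location 3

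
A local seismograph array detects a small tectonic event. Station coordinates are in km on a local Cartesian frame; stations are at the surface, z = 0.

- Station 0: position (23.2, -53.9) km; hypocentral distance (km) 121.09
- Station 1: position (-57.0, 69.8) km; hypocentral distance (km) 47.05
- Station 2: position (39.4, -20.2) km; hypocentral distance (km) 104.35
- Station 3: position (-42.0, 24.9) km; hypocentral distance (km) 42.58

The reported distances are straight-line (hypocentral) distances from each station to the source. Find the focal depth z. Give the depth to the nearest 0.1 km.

Each station gives a sphere (x−x_i)² + (y−y_i)² + z² = d_i² (stations at z=0).
Subtracting the Station 0 sphere from Station 1 and Station 2: z² cancels, leaving linear equations in x and y:
-160.4 x + 247.4 y = 17126.68
32.4 x + 67.4 y = 2290.82
Solving: x ≈ -31.210, y ≈ 48.992 km (keep extra digits for the depth step; rounded: -31.2, 49.0).
Then from the Station 0 sphere: z² = 121.09² − (x − 23.2)² − (y + 53.9)² with x = -31.210, y = 48.992, so z ≈ 33.400 ≈ 33.4 km.

33.4 km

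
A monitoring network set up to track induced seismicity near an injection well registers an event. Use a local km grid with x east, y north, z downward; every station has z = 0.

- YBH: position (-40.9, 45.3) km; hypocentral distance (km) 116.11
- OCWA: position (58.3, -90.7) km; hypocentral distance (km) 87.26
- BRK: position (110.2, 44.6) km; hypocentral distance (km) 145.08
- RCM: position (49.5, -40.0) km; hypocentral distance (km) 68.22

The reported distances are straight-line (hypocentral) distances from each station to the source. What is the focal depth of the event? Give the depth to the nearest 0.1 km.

54.9 km

Each station gives a sphere (x−x_i)² + (y−y_i)² + z² = d_i² (stations at z=0).
Subtracting the YBH sphere from OCWA and BRK: z² cancels, leaving linear equations in x and y:
198.4 x − 272.0 y = 13767.70
302.2 x − 1.4 y = 2841.63
Solving: x ≈ 9.200, y ≈ -43.906 km (keep extra digits for the depth step; rounded: 9.2, -43.9).
Then from the YBH sphere: z² = 116.11² − (x + 40.9)² − (y − 45.3)² with x = 9.200, y = -43.906, so z ≈ 54.898 ≈ 54.9 km.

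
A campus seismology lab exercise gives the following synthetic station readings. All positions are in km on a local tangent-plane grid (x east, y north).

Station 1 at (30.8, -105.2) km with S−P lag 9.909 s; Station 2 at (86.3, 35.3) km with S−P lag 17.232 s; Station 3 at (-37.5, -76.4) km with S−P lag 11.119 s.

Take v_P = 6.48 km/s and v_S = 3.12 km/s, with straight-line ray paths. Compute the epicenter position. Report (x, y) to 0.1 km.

Distance from S−P lag: d = Δt · v_P v_S / (v_P − v_S) = Δt · (6.48·3.12)/(6.48−3.12) ≈ 6.0171·Δt.
So d_Station 1 = 59.62, d_Station 2 = 103.69, d_Station 3 = 66.90 km.
Circle about each station: (x − 30.8)² + (y + 105.2)² = 59.62²; (x − 86.3)² + (y − 35.3)² = 103.69²; (x + 37.5)² + (y + 76.4)² = 66.90².
Subtracting the Station 1 equation from the Station 2 and Station 3 equations removes the quadratic terms:
111.0 x + 281.0 y = -10518.97
-136.6 x + 57.6 y = -5693.54
Solving the 2×2 system: x ≈ 22.2, y ≈ -46.2 km.

22.2 km east, -46.2 km north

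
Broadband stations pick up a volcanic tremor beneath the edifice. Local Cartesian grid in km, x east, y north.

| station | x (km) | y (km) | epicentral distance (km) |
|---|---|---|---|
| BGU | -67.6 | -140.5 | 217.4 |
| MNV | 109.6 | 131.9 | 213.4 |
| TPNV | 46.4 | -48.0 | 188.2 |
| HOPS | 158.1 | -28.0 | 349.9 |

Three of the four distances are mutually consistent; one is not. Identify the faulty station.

HOPS

Solve using three stations at a time. Using BGU, MNV, TPNV (subtract circle equations pairwise → linear system) gives (x, y) ≈ (-95.9, 74.9).
Distances from that point to each station vs reported:
  BGU: calculated 217.3 vs reported 217.4 → residual 0.1 km
  MNV: calculated 213.3 vs reported 213.4 → residual 0.1 km
  TPNV: calculated 188.1 vs reported 188.2 → residual 0.1 km
  HOPS: calculated 274.1 vs reported 349.9 → residual 75.8 km
BGU, MNV, TPNV are mutually consistent (residuals ≈ 0); HOPS is off by 75.8 km.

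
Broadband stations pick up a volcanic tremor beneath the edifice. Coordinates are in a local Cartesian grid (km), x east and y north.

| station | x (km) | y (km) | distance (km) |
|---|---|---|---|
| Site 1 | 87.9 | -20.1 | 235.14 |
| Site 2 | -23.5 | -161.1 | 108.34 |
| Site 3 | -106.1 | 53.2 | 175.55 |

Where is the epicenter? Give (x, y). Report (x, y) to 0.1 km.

(-124.3, -121.4)

Circle about each station: (x − 87.9)² + (y + 20.1)² = 235.14²; (x + 23.5)² + (y + 161.1)² = 108.34²; (x + 106.1)² + (y − 53.2)² = 175.55².
Subtracting the Site 1 equation from the Site 2 and Site 3 equations removes the quadratic terms:
-222.8 x − 282.0 y = 61928.30
-388.0 x + 146.6 y = 30430.05
Solving the 2×2 system: x ≈ -124.3, y ≈ -121.4 km.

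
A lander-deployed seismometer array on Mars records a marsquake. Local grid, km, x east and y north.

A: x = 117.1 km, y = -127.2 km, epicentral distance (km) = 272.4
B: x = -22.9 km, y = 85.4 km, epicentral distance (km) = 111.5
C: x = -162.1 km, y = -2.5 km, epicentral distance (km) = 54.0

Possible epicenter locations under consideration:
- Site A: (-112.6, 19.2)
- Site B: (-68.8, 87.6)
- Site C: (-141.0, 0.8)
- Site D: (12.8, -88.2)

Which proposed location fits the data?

Site A

For each candidate, compare |candidate − station| to the reported distance:
Site A: residuals A 0.0, B 0.0, C 0.0 → max 0.0 km
Site B: residuals A 11.7, B 65.5, C 75.7 → max 75.7 km
Site C: residuals A 15.7, B 33.8, C 32.6 → max 33.8 km
Site D: residuals A 161.0, B 65.7, C 140.8 → max 161.0 km
Only Site A has all residuals ≈ 0.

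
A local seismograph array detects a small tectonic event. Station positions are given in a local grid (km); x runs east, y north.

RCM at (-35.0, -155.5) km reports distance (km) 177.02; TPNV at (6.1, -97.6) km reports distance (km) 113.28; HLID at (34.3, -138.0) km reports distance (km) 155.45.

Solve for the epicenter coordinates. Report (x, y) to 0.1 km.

Circle about each station: (x + 35.0)² + (y + 155.5)² = 177.02²; (x − 6.1)² + (y + 97.6)² = 113.28²; (x − 34.3)² + (y + 138.0)² = 155.45².
Subtracting the RCM equation from the TPNV and HLID equations removes the quadratic terms:
82.2 x + 115.8 y = 2661.44
138.6 x + 35.0 y = 1986.62
Solving the 2×2 system: x ≈ 10.4, y ≈ 15.6 km.

x ≈ 10.4 km, y ≈ 15.6 km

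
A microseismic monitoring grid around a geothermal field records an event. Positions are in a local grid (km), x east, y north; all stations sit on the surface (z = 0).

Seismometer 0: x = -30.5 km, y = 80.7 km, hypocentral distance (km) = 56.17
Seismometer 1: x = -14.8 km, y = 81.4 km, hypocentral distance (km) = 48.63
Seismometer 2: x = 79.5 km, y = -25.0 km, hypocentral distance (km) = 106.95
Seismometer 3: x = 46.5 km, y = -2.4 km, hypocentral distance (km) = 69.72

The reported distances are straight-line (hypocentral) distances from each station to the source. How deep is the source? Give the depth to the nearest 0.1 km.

Each station gives a sphere (x−x_i)² + (y−y_i)² + z² = d_i² (stations at z=0).
Subtracting the Seismometer 0 sphere from Seismometer 1 and Seismometer 2: z² cancels, leaving linear equations in x and y:
31.4 x + 1.4 y = 192.45
220.0 x − 211.4 y = -8780.72
Solving: x ≈ 4.087, y ≈ 45.790 km (keep extra digits for the depth step; rounded: 4.1, 45.8).
Then from the Seismometer 0 sphere: z² = 56.17² − (x + 30.5)² − (y − 80.7)² with x = 4.087, y = 45.790, so z ≈ 27.205 ≈ 27.2 km.
Check against Seismometer 3 (with the unrounded solution): distance 69.72 ≈ 69.72 km. ✓

27.2 km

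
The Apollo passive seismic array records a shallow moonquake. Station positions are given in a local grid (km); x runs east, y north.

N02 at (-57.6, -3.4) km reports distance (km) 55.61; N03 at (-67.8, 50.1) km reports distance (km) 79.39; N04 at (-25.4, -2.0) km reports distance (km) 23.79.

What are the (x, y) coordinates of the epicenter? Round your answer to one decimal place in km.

x ≈ -2.6 km, y ≈ 4.8 km

Circle about each station: (x + 57.6)² + (y + 3.4)² = 55.61²; (x + 67.8)² + (y − 50.1)² = 79.39²; (x + 25.4)² + (y + 2.0)² = 23.79².
Subtracting the N02 equation from the N03 and N04 equations removes the quadratic terms:
-20.4 x + 107.0 y = 567.23
64.4 x + 2.8 y = -153.65
Solving the 2×2 system: x ≈ -2.6, y ≈ 4.8 km.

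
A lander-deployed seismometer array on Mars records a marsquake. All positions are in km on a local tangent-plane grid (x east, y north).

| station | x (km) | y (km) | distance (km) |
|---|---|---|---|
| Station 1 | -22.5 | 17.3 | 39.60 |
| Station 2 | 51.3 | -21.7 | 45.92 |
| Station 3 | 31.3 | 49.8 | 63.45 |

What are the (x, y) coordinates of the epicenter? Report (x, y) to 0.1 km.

Circle about each station: (x + 22.5)² + (y − 17.3)² = 39.60²; (x − 51.3)² + (y + 21.7)² = 45.92²; (x − 31.3)² + (y − 49.8)² = 63.45².
Subtracting the Station 1 equation from the Station 2 and Station 3 equations removes the quadratic terms:
147.6 x − 78.0 y = 1756.55
107.6 x + 65.0 y = 196.45
Solving the 2×2 system: x ≈ 7.2, y ≈ -8.9 km.
Check against Station 1 (with the unrounded x, y): √((x + 22.5)²+(y − 17.3)²) = 39.60 ≈ 39.60 km. ✓

7.2 km east, -8.9 km north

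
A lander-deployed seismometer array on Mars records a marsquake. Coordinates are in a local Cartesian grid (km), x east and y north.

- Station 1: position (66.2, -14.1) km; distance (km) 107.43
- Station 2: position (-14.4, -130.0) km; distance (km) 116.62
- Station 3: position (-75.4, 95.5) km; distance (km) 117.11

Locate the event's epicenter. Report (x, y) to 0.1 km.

x ≈ -41.2 km, y ≈ -16.5 km

Circle about each station: (x − 66.2)² + (y + 14.1)² = 107.43²; (x + 14.4)² + (y + 130.0)² = 116.62²; (x + 75.4)² + (y − 95.5)² = 117.11².
Subtracting the Station 1 equation from the Station 2 and Station 3 equations removes the quadratic terms:
-161.2 x − 231.8 y = 10467.09
-283.2 x + 219.2 y = 8050.61
Solving the 2×2 system: x ≈ -41.2, y ≈ -16.5 km.
Check against Station 1 (with the unrounded x, y): √((x − 66.2)²+(y + 14.1)²) = 107.43 ≈ 107.43 km. ✓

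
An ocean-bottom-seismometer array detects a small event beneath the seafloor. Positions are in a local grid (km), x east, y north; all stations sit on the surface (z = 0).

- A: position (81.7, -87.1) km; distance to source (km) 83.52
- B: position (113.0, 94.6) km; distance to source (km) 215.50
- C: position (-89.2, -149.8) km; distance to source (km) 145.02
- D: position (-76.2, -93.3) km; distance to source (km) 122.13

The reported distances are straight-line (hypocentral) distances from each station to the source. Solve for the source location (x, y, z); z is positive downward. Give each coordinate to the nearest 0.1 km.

x ≈ 28.0 km, y ≈ -92.9 km, depth ≈ 63.7 km

Each station gives a sphere (x−x_i)² + (y−y_i)² + z² = d_i² (stations at z=0).
Subtracting the A sphere from B and C: z² cancels, leaving linear equations in x and y:
62.6 x + 363.4 y = -32007.80
-341.8 x − 125.4 y = 2080.17
Solving: x ≈ 27.998, y ≈ -92.902 km (keep extra digits for the depth step; rounded: 28.0, -92.9).
Then from the A sphere: z² = 83.52² − (x − 81.7)² − (y + 87.1)² with x = 27.998, y = -92.902, so z ≈ 63.703 ≈ 63.7 km.
Check against D (with the unrounded solution): distance 122.13 ≈ 122.13 km. ✓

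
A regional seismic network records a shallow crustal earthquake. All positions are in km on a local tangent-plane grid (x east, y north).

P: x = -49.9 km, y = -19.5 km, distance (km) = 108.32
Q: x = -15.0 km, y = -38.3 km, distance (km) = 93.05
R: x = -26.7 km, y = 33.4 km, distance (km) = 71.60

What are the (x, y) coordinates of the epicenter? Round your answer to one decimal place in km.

(44.9, 32.9)

Circle about each station: (x + 49.9)² + (y + 19.5)² = 108.32²; (x + 15.0)² + (y + 38.3)² = 93.05²; (x + 26.7)² + (y − 33.4)² = 71.60².
Subtracting the P equation from the Q and R equations removes the quadratic terms:
69.8 x − 37.6 y = 1896.55
46.4 x + 105.8 y = 5564.85
Solving the 2×2 system: x ≈ 44.9, y ≈ 32.9 km.
Check against P (with the unrounded x, y): √((x + 49.9)²+(y + 19.5)²) = 108.32 ≈ 108.32 km. ✓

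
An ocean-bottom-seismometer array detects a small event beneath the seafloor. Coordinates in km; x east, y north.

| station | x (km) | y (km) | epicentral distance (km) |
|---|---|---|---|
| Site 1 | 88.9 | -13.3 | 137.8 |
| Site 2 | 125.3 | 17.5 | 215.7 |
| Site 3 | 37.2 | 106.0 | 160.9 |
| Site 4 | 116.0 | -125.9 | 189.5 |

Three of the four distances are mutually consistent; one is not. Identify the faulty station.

Site 2

Solve using three stations at a time. Using Site 1, Site 3, Site 4 (subtract circle equations pairwise → linear system) gives (x, y) ≈ (-47.9, -30.6).
Distances from that point to each station vs reported:
  Site 1: calculated 137.9 vs reported 137.8 → residual 0.1 km
  Site 2: calculated 179.7 vs reported 215.7 → residual 36.0 km
  Site 3: calculated 161.0 vs reported 160.9 → residual 0.1 km
  Site 4: calculated 189.6 vs reported 189.5 → residual 0.1 km
Site 1, Site 3, Site 4 are mutually consistent (residuals ≈ 0); Site 2 is off by 36.0 km.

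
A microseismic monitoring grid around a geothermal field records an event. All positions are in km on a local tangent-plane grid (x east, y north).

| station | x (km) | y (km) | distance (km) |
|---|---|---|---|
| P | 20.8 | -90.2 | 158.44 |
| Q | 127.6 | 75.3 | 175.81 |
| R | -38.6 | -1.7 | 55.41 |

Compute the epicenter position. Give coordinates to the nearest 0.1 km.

Circle about each station: (x − 20.8)² + (y + 90.2)² = 158.44²; (x − 127.6)² + (y − 75.3)² = 175.81²; (x + 38.6)² + (y + 1.7)² = 55.41².
Subtracting pairs of circle equations eliminates x²+y² and gives linear equations (the radical axes):
213.6 x + 331.0 y = 7577.25
-118.8 x + 177.0 y = 14957.14
Solving the 2×2 system: x ≈ -46.8, y ≈ 53.1 km.
Check against P (with the unrounded x, y): √((x − 20.8)²+(y + 90.2)²) = 158.44 ≈ 158.44 km. ✓

-46.8 km east, 53.1 km north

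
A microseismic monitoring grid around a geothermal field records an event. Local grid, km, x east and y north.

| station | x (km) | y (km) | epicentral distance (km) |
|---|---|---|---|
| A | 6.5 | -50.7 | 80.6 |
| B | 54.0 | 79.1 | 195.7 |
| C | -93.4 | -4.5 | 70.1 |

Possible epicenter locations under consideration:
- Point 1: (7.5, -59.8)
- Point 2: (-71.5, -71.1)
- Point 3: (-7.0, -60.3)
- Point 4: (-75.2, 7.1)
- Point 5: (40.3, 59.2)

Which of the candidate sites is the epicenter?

Point 2

For each candidate, compare |candidate − station| to the reported distance:
Point 1: residuals A 71.4, B 49.2, C 45.0 → max 71.4 km
Point 2: residuals A 0.0, B 0.0, C 0.0 → max 0.0 km
Point 3: residuals A 64.0, B 43.5, C 32.8 → max 64.0 km
Point 4: residuals A 19.5, B 47.8, C 48.5 → max 48.5 km
Point 5: residuals A 34.4, B 171.5, C 78.0 → max 171.5 km
Only Point 2 has all residuals ≈ 0.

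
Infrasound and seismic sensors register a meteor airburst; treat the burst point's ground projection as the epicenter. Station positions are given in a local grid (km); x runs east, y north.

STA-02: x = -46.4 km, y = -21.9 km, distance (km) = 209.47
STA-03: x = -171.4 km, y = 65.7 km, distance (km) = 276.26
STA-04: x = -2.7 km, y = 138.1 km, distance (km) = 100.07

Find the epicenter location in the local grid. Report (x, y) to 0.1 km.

97.1 km east, 130.7 km north

Circle about each station: (x + 46.4)² + (y + 21.9)² = 209.47²; (x + 171.4)² + (y − 65.7)² = 276.26²; (x + 2.7)² + (y − 138.1)² = 100.07².
Subtracting the STA-02 equation from the STA-03 and STA-04 equations removes the quadratic terms:
-250.0 x + 175.2 y = -1380.03
87.4 x + 320.0 y = 50310.01
Solving the 2×2 system: x ≈ 97.1, y ≈ 130.7 km.
Check against STA-02 (with the unrounded x, y): √((x + 46.4)²+(y + 21.9)²) = 209.48 ≈ 209.47 km. ✓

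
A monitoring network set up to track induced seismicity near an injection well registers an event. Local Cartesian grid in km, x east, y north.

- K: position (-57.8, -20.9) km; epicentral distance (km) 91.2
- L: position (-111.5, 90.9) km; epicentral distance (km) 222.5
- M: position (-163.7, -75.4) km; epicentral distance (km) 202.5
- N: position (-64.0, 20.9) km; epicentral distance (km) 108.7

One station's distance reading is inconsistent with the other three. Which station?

L

Solve using three stations at a time. Using K, M, N (subtract circle equations pairwise → linear system) gives (x, y) ≈ (33.2, -27.9).
Distances from that point to each station vs reported:
  K: calculated 91.2 vs reported 91.2 → residual 0.0 km
  L: calculated 187.2 vs reported 222.5 → residual 35.3 km
  M: calculated 202.5 vs reported 202.5 → residual 0.0 km
  N: calculated 108.7 vs reported 108.7 → residual 0.0 km
K, M, N are mutually consistent (residuals ≈ 0); L is off by 35.3 km.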